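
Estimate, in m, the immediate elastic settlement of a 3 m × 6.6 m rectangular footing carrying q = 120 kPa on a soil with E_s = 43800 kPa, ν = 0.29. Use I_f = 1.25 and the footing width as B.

S_e ≈ 0.00941 m

Immediate (elastic) settlement: S_e = q·B·(1−ν²)/E_s · I_f.
S_e = 120 × 3 × (1 − 0.29²) / 43800 × 1.25
    = 120 × 3 × 0.9159 / 43800 × 1.25
    = 0.00941 m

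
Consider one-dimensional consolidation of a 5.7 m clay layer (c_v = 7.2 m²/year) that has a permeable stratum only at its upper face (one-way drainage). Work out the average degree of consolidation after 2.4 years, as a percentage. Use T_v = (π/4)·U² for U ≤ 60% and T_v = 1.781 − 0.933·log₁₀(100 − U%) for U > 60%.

U ≈ 78.2 %

Drainage path length: H_d = H = 5.7 m (single drainage).
T_v = c_v·t/H_d² = 7.2×2.4/5.7² = 0.53186.
T_v = 0.53186 corresponds to the U > 60% branch:
U = 1 − 10^((1.781 − T_v)/0.933)/100 = 0.7818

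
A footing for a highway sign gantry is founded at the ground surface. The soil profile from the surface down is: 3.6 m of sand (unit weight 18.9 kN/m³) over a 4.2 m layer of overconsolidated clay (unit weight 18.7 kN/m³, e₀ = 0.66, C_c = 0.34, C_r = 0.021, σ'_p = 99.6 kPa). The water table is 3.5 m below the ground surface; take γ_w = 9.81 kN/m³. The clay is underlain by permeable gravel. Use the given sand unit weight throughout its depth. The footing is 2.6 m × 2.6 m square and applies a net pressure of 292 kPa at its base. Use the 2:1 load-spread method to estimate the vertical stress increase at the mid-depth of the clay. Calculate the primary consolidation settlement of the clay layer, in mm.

S_c ≈ 55.2 mm

Mid-depth of clay below the ground surface: z = 3.6 + 4.2/2 = 5.7 m.
Total vertical stress at mid-clay: σ_v = 18.9×3.6 + 18.7×2.1 = 107.31 kPa.
Pore pressure: u = 9.81×(5.7 − 3.5) = 21.582 kPa.
Initial effective stress: σ'_0 = σ_v − u = 107.31 − 21.582 = 85.728 kPa.
Stress increase at mid-clay by the 2:1 spreading method:
Δσ = qBL/((B+z)(L+z)) = 292×2.6×2.6/((2.6+5.7)(2.6+5.7)) = 28.653 kPa
Final effective stress: σ'_f = 85.728 + 28.653 = 114.38 kPa.
σ'_f = 114.38 > σ'_p = 99.6 kPa, so the stress path crosses the preconsolidation pressure — recompression up to σ'_p, then virgin compression beyond:
S_c = H/(1+e₀)·[C_r·log₁₀(σ'_p/σ'_0) + C_c·log₁₀(σ'_f/σ'_p)]
    = 4.2/1.66 × [0.021×log₁₀(99.6/85.728) + 0.34×log₁₀(114.38/99.6)]
    = 2.5301 × [0.0013679 + 0.020431] = 0.05515 m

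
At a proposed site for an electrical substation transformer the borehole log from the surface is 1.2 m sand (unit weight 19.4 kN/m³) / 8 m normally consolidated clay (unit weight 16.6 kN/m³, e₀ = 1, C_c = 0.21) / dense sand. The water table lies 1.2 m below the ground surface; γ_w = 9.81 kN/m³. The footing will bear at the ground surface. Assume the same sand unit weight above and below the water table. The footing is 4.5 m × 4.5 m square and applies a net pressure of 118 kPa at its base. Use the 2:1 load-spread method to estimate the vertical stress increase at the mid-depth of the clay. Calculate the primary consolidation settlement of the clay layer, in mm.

Mid-depth of clay below the ground surface: z = 1.2 + 8/2 = 5.2 m.
Total vertical stress at mid-clay: σ_v = 19.4×1.2 + 16.6×4 = 89.68 kPa.
Pore pressure: u = 9.81×(5.2 − 1.2) = 39.24 kPa.
Initial effective stress: σ'_0 = σ_v − u = 89.68 − 39.24 = 50.44 kPa.
Stress increase at mid-clay by the 2:1 spreading method:
Δσ = qBL/((B+z)(L+z)) = 118×4.5×4.5/((4.5+5.2)(4.5+5.2)) = 25.396 kPa
Final effective stress: σ'_f = σ'_0 + Δσ = 50.44 + 25.396 = 75.836 kPa.
Normally consolidated clay, so the full stress increment lies on the virgin compression line:
S_c = C_c·H/(1+e₀)·log₁₀(σ'_f/σ'_0) = 0.21×8/(1+1)×log₁₀(75.836/50.44)
    = 0.84 × 0.1771 = 0.1488 m

S_c ≈ 149 mm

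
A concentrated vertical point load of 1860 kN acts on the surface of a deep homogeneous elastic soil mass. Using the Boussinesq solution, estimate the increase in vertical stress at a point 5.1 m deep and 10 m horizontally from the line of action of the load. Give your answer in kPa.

Boussinesq vertical stress below a point load on an elastic half-space:
Δσ_z = 3P/(2πz²) · [1 + (r/z)²]^(−5/2)
r/z = 10/5.1 = 1.9608; [1+(r/z)²]^(−5/2) = 0.019357.
Δσ_z = 3×1860/(2π×5.1²) × 0.019357 = 34.144 × 0.019357 = 0.6609 kPa

Δσ_z ≈ 0.661 kPa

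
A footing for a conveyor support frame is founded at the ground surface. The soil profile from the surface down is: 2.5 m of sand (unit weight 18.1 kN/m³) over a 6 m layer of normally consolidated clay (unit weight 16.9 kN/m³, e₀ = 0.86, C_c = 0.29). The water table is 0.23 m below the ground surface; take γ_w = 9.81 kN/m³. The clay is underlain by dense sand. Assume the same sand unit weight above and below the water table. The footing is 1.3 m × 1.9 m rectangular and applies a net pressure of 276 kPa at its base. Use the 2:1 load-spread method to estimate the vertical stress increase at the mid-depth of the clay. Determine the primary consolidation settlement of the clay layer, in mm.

S_c ≈ 109 mm

Mid-depth of clay below the ground surface: z = 2.5 + 6/2 = 5.5 m.
Total vertical stress at mid-clay: σ_v = 18.1×2.5 + 16.9×3 = 95.95 kPa.
Pore pressure: u = 9.81×(5.5 − 0.23) = 51.699 kPa.
Initial effective stress: σ'_0 = σ_v − u = 95.95 − 51.699 = 44.251 kPa.
Stress increase at mid-clay by the 2:1 spreading method:
Δσ = qBL/((B+z)(L+z)) = 276×1.3×1.9/((1.3+5.5)(1.9+5.5)) = 13.548 kPa
Final effective stress: σ'_f = σ'_0 + Δσ = 44.251 + 13.548 = 57.799 kPa.
Normally consolidated clay, so the full stress increment lies on the virgin compression line:
S_c = C_c·H/(1+e₀)·log₁₀(σ'_f/σ'_0) = 0.29×6/(1+0.86)×log₁₀(57.799/44.251)
    = 0.93548 × 0.116 = 0.1085 m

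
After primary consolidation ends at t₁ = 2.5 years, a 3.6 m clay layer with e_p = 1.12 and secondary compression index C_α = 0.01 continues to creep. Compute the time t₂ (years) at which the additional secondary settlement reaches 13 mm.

S_s = C_α·H/(1+e_p)·log₁₀(t₂/t₁) ⇒ log₁₀(t₂/t₁) = S_s·(1+e_p)/(C_α·H).
log₁₀(t₂/t₁) = 0.013 × (1+1.12) / (0.01×3.6) = 0.7656
t₂ = t₁ × 10^0.7656 = 2.5 × 5.828 = 14.57 years

t₂ ≈ 14.6 years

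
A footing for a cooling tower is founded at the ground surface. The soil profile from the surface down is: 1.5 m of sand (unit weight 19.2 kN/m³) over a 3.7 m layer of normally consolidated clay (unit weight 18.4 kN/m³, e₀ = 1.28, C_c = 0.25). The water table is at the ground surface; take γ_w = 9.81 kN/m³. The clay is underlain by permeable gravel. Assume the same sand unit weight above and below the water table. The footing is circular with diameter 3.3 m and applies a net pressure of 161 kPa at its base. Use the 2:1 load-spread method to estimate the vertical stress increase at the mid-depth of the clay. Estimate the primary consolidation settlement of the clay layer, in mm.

S_c ≈ 148 mm

Mid-depth of clay below the ground surface: z = 1.5 + 3.7/2 = 3.35 m.
Total vertical stress at mid-clay: σ_v = 19.2×1.5 + 18.4×1.85 = 62.84 kPa.
Pore pressure: u = 9.81×(3.35 − 0) = 32.864 kPa.
Initial effective stress: σ'_0 = σ_v − u = 62.84 − 32.864 = 29.976 kPa.
Stress increase at mid-clay by the 2:1 spreading method:
Δσ ≈ qD²/(D+z)² = 161×3.3²/(3.3+3.35)² = 39.647 kPa
Final effective stress: σ'_f = σ'_0 + Δσ = 29.976 + 39.647 = 69.623 kPa.
Normally consolidated clay, so the full stress increment lies on the virgin compression line:
S_c = C_c·H/(1+e₀)·log₁₀(σ'_f/σ'_0) = 0.25×3.7/(1+1.28)×log₁₀(69.623/29.976)
    = 0.4057 × 0.36598 = 0.1485 m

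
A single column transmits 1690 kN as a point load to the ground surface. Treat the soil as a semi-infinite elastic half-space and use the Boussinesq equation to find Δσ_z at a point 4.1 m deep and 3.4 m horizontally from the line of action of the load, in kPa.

Δσ_z ≈ 13 kPa

Boussinesq vertical stress below a point load on an elastic half-space:
Δσ_z = 3P/(2πz²) · [1 + (r/z)²]^(−5/2)
r/z = 3.4/4.1 = 0.82927; [1+(r/z)²]^(−5/2) = 0.27025.
Δσ_z = 3×1690/(2π×4.1²) × 0.27025 = 48.002 × 0.27025 = 12.97 kPa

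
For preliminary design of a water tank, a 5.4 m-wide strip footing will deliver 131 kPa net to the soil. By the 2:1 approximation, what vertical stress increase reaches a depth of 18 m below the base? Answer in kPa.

By the 2:1 method the load spreads at 1 horizontal : 2 vertical, so at depth z the loaded area has grown by z in each plan dimension:
Δσ = qB/(B+z) = 131×5.4/(5.4+18) = 30.231 kPa

Δσ_z ≈ 30.2 kPa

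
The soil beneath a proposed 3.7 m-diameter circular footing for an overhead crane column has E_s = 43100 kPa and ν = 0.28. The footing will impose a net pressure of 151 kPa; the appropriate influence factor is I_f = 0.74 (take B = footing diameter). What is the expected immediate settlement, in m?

S_e ≈ 0.00884 m

Immediate (elastic) settlement: S_e = q·B·(1−ν²)/E_s · I_f.
S_e = 151 × 3.7 × (1 − 0.28²) / 43100 × 0.74
    = 151 × 3.7 × 0.9216 / 43100 × 0.74
    = 0.00884 m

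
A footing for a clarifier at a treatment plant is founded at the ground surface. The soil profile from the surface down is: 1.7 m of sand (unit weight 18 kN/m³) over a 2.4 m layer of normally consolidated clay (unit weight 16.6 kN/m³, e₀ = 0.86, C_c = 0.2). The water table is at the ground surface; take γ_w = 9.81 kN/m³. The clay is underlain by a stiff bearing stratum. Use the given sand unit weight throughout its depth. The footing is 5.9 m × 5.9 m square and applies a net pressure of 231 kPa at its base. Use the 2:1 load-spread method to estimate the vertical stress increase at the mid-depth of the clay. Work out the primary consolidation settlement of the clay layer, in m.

S_c ≈ 0.195 m

Mid-depth of clay below the ground surface: z = 1.7 + 2.4/2 = 2.9 m.
Total vertical stress at mid-clay: σ_v = 18×1.7 + 16.6×1.2 = 50.52 kPa.
Pore pressure: u = 9.81×(2.9 − 0) = 28.449 kPa.
Initial effective stress: σ'_0 = σ_v − u = 50.52 − 28.449 = 22.071 kPa.
Stress increase at mid-clay by the 2:1 spreading method:
Δσ = qBL/((B+z)(L+z)) = 231×5.9×5.9/((5.9+2.9)(5.9+2.9)) = 103.84 kPa
Final effective stress: σ'_f = σ'_0 + Δσ = 22.071 + 103.84 = 125.91 kPa.
Normally consolidated clay, so the full stress increment lies on the virgin compression line:
S_c = C_c·H/(1+e₀)·log₁₀(σ'_f/σ'_0) = 0.2×2.4/(1+0.86)×log₁₀(125.91/22.071)
    = 0.25806 × 0.75624 = 0.1952 m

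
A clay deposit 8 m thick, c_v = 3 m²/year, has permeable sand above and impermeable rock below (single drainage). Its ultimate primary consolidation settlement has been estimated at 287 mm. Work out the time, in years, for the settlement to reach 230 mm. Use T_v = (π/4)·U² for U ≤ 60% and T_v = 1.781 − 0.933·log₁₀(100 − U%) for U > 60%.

t ≈ 12.2 years

Drainage path length: H_d = H = 8 m (single drainage).
U = S(t)/S_ult = 230/287 = 0.8014.
U > 60%: T_v = 1.781 − 0.933·log₁₀(100 − 80.139) = 0.56997.
t = T_v·H_d²/c_v = 0.56997×8²/3 = 12.16 years.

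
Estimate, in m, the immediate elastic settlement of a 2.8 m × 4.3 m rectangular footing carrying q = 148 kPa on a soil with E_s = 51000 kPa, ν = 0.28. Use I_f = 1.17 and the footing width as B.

S_e ≈ 0.00876 m

Immediate (elastic) settlement: S_e = q·B·(1−ν²)/E_s · I_f.
S_e = 148 × 2.8 × (1 − 0.28²) / 51000 × 1.17
    = 148 × 2.8 × 0.9216 / 51000 × 1.17
    = 0.008761 m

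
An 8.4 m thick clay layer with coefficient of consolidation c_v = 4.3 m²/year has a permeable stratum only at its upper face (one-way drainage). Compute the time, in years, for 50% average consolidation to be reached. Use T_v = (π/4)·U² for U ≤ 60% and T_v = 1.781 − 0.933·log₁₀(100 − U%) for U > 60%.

t ≈ 3.22 years

Drainage path length: H_d = H = 8.4 m (single drainage).
U ≤ 60%: T_v = (π/4)·U² = (π/4)×0.5² = 0.19635.
t = T_v·H_d²/c_v = 0.19635×8.4²/4.3 = 3.222 years.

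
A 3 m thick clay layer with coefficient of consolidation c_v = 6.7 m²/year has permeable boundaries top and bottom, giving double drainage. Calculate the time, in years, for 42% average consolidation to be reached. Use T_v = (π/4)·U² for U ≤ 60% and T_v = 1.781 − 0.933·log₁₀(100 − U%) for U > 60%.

Drainage path length: H_d = H/2 = 1.5 m (double drainage).
U ≤ 60%: T_v = (π/4)·U² = (π/4)×0.42² = 0.13854.
t = T_v·H_d²/c_v = 0.13854×1.5²/6.7 = 0.04652 years.

t ≈ 0.0465 years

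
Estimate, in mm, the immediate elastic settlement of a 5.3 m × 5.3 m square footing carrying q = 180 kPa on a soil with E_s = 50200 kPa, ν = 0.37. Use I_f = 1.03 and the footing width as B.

S_e ≈ 16.9 mm

Immediate (elastic) settlement: S_e = q·B·(1−ν²)/E_s · I_f.
S_e = 180 × 5.3 × (1 − 0.37²) / 50200 × 1.03
    = 180 × 5.3 × 0.8631 / 50200 × 1.03
    = 0.01689 m = 16.89 mm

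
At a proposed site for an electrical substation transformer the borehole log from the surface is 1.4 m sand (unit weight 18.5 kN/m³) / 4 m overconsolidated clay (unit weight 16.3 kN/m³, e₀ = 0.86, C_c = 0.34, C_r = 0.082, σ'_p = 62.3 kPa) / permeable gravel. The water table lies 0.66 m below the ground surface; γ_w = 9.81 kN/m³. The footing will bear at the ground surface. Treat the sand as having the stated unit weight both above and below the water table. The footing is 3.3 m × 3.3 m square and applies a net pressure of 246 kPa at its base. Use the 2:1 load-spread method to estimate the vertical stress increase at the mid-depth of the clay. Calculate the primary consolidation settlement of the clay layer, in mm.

Mid-depth of clay below the ground surface: z = 1.4 + 4/2 = 3.4 m.
Total vertical stress at mid-clay: σ_v = 18.5×1.4 + 16.3×2 = 58.5 kPa.
Pore pressure: u = 9.81×(3.4 − 0.66) = 26.879 kPa.
Initial effective stress: σ'_0 = σ_v − u = 58.5 − 26.879 = 31.621 kPa.
Stress increase at mid-clay by the 2:1 spreading method:
Δσ = qBL/((B+z)(L+z)) = 246×3.3×3.3/((3.3+3.4)(3.3+3.4)) = 59.678 kPa
Final effective stress: σ'_f = 31.621 + 59.678 = 91.299 kPa.
σ'_f = 91.299 > σ'_p = 62.3 kPa, so the stress path crosses the preconsolidation pressure — recompression up to σ'_p, then virgin compression beyond:
S_c = H/(1+e₀)·[C_r·log₁₀(σ'_p/σ'_0) + C_c·log₁₀(σ'_f/σ'_p)]
    = 4/1.86 × [0.082×log₁₀(62.3/31.621) + 0.34×log₁₀(91.299/62.3)]
    = 2.1505 × [0.02415 + 0.056433] = 0.1733 m

S_c ≈ 173 mm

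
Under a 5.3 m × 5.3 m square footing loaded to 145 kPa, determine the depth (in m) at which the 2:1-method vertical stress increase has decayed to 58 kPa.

z ≈ 3.08 m

2:1 spreading — at depth z the loaded area has grown by z in each plan dimension:
qB²/(B+z)² = Δσ_z ⇒ z = B(√(q/Δσ_z) − 1) = 5.3×(√(145/58) − 1) = 3.08 m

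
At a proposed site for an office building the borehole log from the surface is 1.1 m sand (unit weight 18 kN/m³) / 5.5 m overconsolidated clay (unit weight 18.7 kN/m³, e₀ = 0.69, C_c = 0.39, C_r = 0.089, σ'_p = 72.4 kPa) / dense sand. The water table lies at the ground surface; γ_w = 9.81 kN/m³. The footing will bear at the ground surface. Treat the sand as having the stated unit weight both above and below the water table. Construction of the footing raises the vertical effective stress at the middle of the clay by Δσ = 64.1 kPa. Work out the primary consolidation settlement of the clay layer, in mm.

S_c ≈ 261 mm

Mid-depth of clay below the ground surface: z = 1.1 + 5.5/2 = 3.85 m.
Total vertical stress at mid-clay: σ_v = 18×1.1 + 18.7×2.75 = 71.225 kPa.
Pore pressure: u = 9.81×(3.85 − 0) = 37.769 kPa.
Initial effective stress: σ'_0 = σ_v − u = 71.225 − 37.769 = 33.456 kPa.
Final effective stress: σ'_f = 33.456 + 64.1 = 97.556 kPa.
σ'_f = 97.556 > σ'_p = 72.4 kPa, so the stress path crosses the preconsolidation pressure — recompression up to σ'_p, then virgin compression beyond:
S_c = H/(1+e₀)·[C_r·log₁₀(σ'_p/σ'_0) + C_c·log₁₀(σ'_f/σ'_p)]
    = 5.5/1.69 × [0.089×log₁₀(72.4/33.456) + 0.39×log₁₀(97.556/72.4)]
    = 3.2544 × [0.029839 + 0.050511] = 0.2615 m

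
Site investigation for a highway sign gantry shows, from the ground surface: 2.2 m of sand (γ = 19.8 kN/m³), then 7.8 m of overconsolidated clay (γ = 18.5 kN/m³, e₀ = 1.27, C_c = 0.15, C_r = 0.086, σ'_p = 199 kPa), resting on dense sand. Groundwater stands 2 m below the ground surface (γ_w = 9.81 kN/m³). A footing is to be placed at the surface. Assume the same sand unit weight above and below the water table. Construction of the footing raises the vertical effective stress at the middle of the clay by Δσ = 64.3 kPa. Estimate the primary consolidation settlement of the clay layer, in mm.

S_c ≈ 79.1 mm

Mid-depth of clay below the ground surface: z = 2.2 + 7.8/2 = 6.1 m.
Total vertical stress at mid-clay: σ_v = 19.8×2.2 + 18.5×3.9 = 115.71 kPa.
Pore pressure: u = 9.81×(6.1 − 2) = 40.221 kPa.
Initial effective stress: σ'_0 = σ_v − u = 115.71 − 40.221 = 75.489 kPa.
Final effective stress: σ'_f = 75.489 + 64.3 = 139.79 kPa.
σ'_f = 139.79 ≤ σ'_p = 199 kPa, so the clay remains overconsolidated and only the recompression index applies:
S_c = C_r·H/(1+e₀)·log₁₀(σ'_f/σ'_0) = 0.086×7.8/2.27×log₁₀(139.79/75.489)
    = 0.2955 × 0.26759 = 0.07907 m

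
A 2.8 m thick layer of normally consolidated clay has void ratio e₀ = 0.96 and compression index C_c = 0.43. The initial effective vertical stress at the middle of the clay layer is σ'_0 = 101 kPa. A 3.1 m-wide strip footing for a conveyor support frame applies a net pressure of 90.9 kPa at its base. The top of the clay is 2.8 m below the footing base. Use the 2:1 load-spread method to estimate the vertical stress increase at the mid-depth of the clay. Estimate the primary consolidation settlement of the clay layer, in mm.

Mid-depth of clay below the footing base: z = 2.8 + 2.8/2 = 4.2 m.
Stress increase at mid-clay by the 2:1 spreading method:
Δσ = qB/(B+z) = 90.9×3.1/(3.1+4.2) = 38.601 kPa
Final effective stress: σ'_f = σ'_0 + Δσ = 101 + 38.601 = 139.6 kPa.
Normally consolidated clay, so the full stress increment lies on the virgin compression line:
S_c = C_c·H/(1+e₀)·log₁₀(σ'_f/σ'_0) = 0.43×2.8/(1+0.96)×log₁₀(139.6/101)
    = 0.61429 × 0.14056 = 0.08634 m

S_c ≈ 86.3 mm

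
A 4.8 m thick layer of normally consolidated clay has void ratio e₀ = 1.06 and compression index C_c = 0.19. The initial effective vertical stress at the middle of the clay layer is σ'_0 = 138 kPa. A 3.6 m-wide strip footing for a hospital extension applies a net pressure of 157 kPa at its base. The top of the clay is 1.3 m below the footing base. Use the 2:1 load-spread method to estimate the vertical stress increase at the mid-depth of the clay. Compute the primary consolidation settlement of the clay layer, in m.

Mid-depth of clay below the footing base: z = 1.3 + 4.8/2 = 3.7 m.
Stress increase at mid-clay by the 2:1 spreading method:
Δσ = qB/(B+z) = 157×3.6/(3.6+3.7) = 77.425 kPa
Final effective stress: σ'_f = σ'_0 + Δσ = 138 + 77.425 = 215.43 kPa.
Normally consolidated clay, so the full stress increment lies on the virgin compression line:
S_c = C_c·H/(1+e₀)·log₁₀(σ'_f/σ'_0) = 0.19×4.8/(1+1.06)×log₁₀(215.43/138)
    = 0.44272 × 0.19343 = 0.08564 m

S_c ≈ 0.0856 m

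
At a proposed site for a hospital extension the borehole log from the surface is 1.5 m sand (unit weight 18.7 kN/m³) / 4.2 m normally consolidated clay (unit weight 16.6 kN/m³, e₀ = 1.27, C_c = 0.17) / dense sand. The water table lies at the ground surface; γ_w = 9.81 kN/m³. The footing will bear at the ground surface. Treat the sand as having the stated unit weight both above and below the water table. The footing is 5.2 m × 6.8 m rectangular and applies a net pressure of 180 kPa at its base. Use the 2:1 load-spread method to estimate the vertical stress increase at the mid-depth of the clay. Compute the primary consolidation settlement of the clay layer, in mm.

S_c ≈ 172 mm

Mid-depth of clay below the ground surface: z = 1.5 + 4.2/2 = 3.6 m.
Total vertical stress at mid-clay: σ_v = 18.7×1.5 + 16.6×2.1 = 62.91 kPa.
Pore pressure: u = 9.81×(3.6 − 0) = 35.316 kPa.
Initial effective stress: σ'_0 = σ_v − u = 62.91 − 35.316 = 27.594 kPa.
Stress increase at mid-clay by the 2:1 spreading method:
Δσ = qBL/((B+z)(L+z)) = 180×5.2×6.8/((5.2+3.6)(6.8+3.6)) = 69.545 kPa
Final effective stress: σ'_f = σ'_0 + Δσ = 27.594 + 69.545 = 97.139 kPa.
Normally consolidated clay, so the full stress increment lies on the virgin compression line:
S_c = C_c·H/(1+e₀)·log₁₀(σ'_f/σ'_0) = 0.17×4.2/(1+1.27)×log₁₀(97.139/27.594)
    = 0.31454 × 0.54658 = 0.1719 m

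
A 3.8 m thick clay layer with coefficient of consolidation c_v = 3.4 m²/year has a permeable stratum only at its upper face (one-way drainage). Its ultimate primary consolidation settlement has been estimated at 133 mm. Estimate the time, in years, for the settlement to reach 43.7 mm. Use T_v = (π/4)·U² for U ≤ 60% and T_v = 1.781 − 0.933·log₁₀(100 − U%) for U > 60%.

t ≈ 0.36 years

Drainage path length: H_d = H = 3.8 m (single drainage).
U = S(t)/S_ult = 43.7/133 = 0.3286.
U ≤ 60%: T_v = (π/4)·U² = (π/4)×0.32857² = 0.084791.
t = T_v·H_d²/c_v = 0.084791×3.8²/3.4 = 0.3601 years.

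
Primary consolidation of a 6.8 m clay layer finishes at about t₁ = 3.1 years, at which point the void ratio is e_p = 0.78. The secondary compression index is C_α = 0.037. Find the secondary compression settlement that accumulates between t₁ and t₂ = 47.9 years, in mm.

S_s ≈ 168 mm

Secondary compression: S_s = C_α·H/(1+e_p)·log₁₀(t₂/t₁)
S_s = 0.037×6.8/(1+0.78)×log₁₀(47.9/3.1)
    = 0.1413 × 1.189 = 0.1681 m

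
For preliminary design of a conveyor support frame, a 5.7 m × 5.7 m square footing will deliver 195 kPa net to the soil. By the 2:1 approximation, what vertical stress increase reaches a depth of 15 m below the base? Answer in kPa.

By the 2:1 method the load spreads at 1 horizontal : 2 vertical, so at depth z the loaded area has grown by z in each plan dimension:
Δσ = qBL/((B+z)(L+z)) = 195×5.7×5.7/((5.7+15)(5.7+15)) = 14.786 kPa

Δσ_z ≈ 14.8 kPa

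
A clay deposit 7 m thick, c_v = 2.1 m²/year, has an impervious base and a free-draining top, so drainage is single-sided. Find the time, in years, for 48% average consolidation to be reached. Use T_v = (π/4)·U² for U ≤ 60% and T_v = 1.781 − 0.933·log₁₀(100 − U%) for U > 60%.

t ≈ 4.22 years

Drainage path length: H_d = H = 7 m (single drainage).
U ≤ 60%: T_v = (π/4)·U² = (π/4)×0.48² = 0.18096.
t = T_v·H_d²/c_v = 0.18096×7²/2.1 = 4.222 years.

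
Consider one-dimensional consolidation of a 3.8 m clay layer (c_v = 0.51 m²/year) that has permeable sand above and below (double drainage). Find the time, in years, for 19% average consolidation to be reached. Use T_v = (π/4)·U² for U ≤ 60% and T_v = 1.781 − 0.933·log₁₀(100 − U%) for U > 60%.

t ≈ 0.201 years

Drainage path length: H_d = H/2 = 1.9 m (double drainage).
U ≤ 60%: T_v = (π/4)·U² = (π/4)×0.19² = 0.028353.
t = T_v·H_d²/c_v = 0.028353×1.9²/0.51 = 0.2007 years.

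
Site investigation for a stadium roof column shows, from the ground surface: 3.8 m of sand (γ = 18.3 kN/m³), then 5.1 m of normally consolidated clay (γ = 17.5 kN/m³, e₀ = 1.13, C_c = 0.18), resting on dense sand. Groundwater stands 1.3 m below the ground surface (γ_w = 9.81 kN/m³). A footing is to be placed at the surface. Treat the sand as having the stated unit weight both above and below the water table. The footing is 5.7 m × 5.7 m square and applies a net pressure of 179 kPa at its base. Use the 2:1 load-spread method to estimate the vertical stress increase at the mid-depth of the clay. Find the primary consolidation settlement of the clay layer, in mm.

S_c ≈ 90.3 mm

Mid-depth of clay below the ground surface: z = 3.8 + 5.1/2 = 6.35 m.
Total vertical stress at mid-clay: σ_v = 18.3×3.8 + 17.5×2.55 = 114.17 kPa.
Pore pressure: u = 9.81×(6.35 − 1.3) = 49.541 kPa.
Initial effective stress: σ'_0 = σ_v − u = 114.17 − 49.541 = 64.629 kPa.
Stress increase at mid-clay by the 2:1 spreading method:
Δσ = qBL/((B+z)(L+z)) = 179×5.7×5.7/((5.7+6.35)(5.7+6.35)) = 40.052 kPa
Final effective stress: σ'_f = σ'_0 + Δσ = 64.629 + 40.052 = 104.68 kPa.
Normally consolidated clay, so the full stress increment lies on the virgin compression line:
S_c = C_c·H/(1+e₀)·log₁₀(σ'_f/σ'_0) = 0.18×5.1/(1+1.13)×log₁₀(104.68/64.629)
    = 0.43099 × 0.20944 = 0.09027 m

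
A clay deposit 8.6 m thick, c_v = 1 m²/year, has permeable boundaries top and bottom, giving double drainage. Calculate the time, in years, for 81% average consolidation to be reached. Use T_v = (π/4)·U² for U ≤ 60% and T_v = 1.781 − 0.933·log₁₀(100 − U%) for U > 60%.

t ≈ 10.9 years

Drainage path length: H_d = H/2 = 4.3 m (double drainage).
U > 60%: T_v = 1.781 − 0.933·log₁₀(100 − 81) = 0.58792.
t = T_v·H_d²/c_v = 0.58792×4.3²/1 = 10.87 years.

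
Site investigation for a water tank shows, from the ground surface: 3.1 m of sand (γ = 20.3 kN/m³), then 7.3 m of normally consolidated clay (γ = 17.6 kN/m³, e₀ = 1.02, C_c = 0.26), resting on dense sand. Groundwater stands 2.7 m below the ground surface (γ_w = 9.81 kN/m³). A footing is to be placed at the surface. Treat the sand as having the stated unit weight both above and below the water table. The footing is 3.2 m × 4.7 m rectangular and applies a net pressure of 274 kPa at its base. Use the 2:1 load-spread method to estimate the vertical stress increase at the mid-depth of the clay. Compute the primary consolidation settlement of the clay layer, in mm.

S_c ≈ 141 mm

Mid-depth of clay below the ground surface: z = 3.1 + 7.3/2 = 6.75 m.
Total vertical stress at mid-clay: σ_v = 20.3×3.1 + 17.6×3.65 = 127.17 kPa.
Pore pressure: u = 9.81×(6.75 − 2.7) = 39.73 kPa.
Initial effective stress: σ'_0 = σ_v − u = 127.17 − 39.73 = 87.44 kPa.
Stress increase at mid-clay by the 2:1 spreading method:
Δσ = qBL/((B+z)(L+z)) = 274×3.2×4.7/((3.2+6.75)(4.7+6.75)) = 36.172 kPa
Final effective stress: σ'_f = σ'_0 + Δσ = 87.44 + 36.172 = 123.61 kPa.
Normally consolidated clay, so the full stress increment lies on the virgin compression line:
S_c = C_c·H/(1+e₀)·log₁₀(σ'_f/σ'_0) = 0.26×7.3/(1+1.02)×log₁₀(123.61/87.44)
    = 0.9396 × 0.15034 = 0.1413 m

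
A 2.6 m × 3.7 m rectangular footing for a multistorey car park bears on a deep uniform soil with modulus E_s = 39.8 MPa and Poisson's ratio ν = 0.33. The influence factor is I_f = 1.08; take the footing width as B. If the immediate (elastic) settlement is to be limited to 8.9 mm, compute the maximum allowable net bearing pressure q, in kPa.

E_s = 39.8 MPa = 39800 kPa.
S_e = q·B·(1−ν²)/E_s · I_f  ⇒  q = S_e·E_s / (B·(1−ν²)·I_f).
q = 0.0089 × 39800 / (2.6 × 0.8911 × 1.08) = 141.6 kPa

q ≈ 142 kPa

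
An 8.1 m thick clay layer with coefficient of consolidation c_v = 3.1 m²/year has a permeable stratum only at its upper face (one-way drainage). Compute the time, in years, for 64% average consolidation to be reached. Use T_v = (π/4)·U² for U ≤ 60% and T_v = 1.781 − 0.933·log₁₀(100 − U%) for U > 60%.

Drainage path length: H_d = H = 8.1 m (single drainage).
U > 60%: T_v = 1.781 − 0.933·log₁₀(100 − 64) = 0.32897.
t = T_v·H_d²/c_v = 0.32897×8.1²/3.1 = 6.962 years.

t ≈ 6.96 years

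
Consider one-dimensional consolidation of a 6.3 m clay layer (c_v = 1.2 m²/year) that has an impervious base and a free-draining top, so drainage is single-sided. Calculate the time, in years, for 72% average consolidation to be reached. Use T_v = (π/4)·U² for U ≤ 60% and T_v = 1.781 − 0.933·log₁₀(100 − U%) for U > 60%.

Drainage path length: H_d = H = 6.3 m (single drainage).
U > 60%: T_v = 1.781 − 0.933·log₁₀(100 − 72) = 0.4308.
t = T_v·H_d²/c_v = 0.4308×6.3²/1.2 = 14.25 years.

t ≈ 14.2 years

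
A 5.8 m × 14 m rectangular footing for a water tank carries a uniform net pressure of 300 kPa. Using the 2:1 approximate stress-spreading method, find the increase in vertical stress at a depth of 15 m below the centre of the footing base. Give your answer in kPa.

By the 2:1 method the load spreads at 1 horizontal : 2 vertical, so at depth z the loaded area has grown by z in each plan dimension:
Δσ = qBL/((B+z)(L+z)) = 300×5.8×14/((5.8+15)(14+15)) = 40.385 kPa

Δσ_z ≈ 40.4 kPa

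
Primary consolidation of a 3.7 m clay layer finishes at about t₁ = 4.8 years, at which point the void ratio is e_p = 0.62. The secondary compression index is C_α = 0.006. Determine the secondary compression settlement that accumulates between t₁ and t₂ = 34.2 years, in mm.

S_s ≈ 11.7 mm

Secondary compression: S_s = C_α·H/(1+e_p)·log₁₀(t₂/t₁)
S_s = 0.006×3.7/(1+0.62)×log₁₀(34.2/4.8)
    = 0.0137 × 0.8528 = 0.01169 m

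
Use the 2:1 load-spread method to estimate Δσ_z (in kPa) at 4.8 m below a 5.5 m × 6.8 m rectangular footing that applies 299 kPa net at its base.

Δσ_z ≈ 93.6 kPa

By the 2:1 method the load spreads at 1 horizontal : 2 vertical, so at depth z the loaded area has grown by z in each plan dimension:
Δσ = qBL/((B+z)(L+z)) = 299×5.5×6.8/((5.5+4.8)(6.8+4.8)) = 93.594 kPa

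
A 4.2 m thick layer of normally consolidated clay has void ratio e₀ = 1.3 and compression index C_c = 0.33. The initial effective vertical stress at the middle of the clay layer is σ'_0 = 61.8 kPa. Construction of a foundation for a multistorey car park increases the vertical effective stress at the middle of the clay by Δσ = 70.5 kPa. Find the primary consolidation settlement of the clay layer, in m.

S_c ≈ 0.199 m

Final effective stress: σ'_f = σ'_0 + Δσ = 61.8 + 70.5 = 132.3 kPa.
Normally consolidated clay, so the full stress increment lies on the virgin compression line:
S_c = C_c·H/(1+e₀)·log₁₀(σ'_f/σ'_0) = 0.33×4.2/(1+1.3)×log₁₀(132.3/61.8)
    = 0.60261 × 0.33057 = 0.1992 m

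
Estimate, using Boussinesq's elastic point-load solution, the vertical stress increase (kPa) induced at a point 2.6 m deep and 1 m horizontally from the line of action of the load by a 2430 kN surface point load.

Boussinesq vertical stress below a point load on an elastic half-space:
Δσ_z = 3P/(2πz²) · [1 + (r/z)²]^(−5/2)
r/z = 1/2.6 = 0.38462; [1+(r/z)²]^(−5/2) = 0.70829.
Δσ_z = 3×2430/(2π×2.6²) × 0.70829 = 171.63 × 0.70829 = 121.6 kPa

Δσ_z ≈ 122 kPa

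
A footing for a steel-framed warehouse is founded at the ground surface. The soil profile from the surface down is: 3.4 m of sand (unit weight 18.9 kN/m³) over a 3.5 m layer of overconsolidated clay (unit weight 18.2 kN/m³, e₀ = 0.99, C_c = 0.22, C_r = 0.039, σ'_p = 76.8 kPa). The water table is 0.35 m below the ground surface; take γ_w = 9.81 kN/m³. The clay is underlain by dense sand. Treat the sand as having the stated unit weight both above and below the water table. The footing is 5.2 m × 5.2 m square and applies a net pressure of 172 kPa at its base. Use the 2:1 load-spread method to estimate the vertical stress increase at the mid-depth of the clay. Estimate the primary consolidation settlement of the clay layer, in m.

S_c ≈ 0.0445 m

Mid-depth of clay below the ground surface: z = 3.4 + 3.5/2 = 5.15 m.
Total vertical stress at mid-clay: σ_v = 18.9×3.4 + 18.2×1.75 = 96.11 kPa.
Pore pressure: u = 9.81×(5.15 − 0.35) = 47.088 kPa.
Initial effective stress: σ'_0 = σ_v − u = 96.11 − 47.088 = 49.022 kPa.
Stress increase at mid-clay by the 2:1 spreading method:
Δσ = qBL/((B+z)(L+z)) = 172×5.2×5.2/((5.2+5.15)(5.2+5.15)) = 43.416 kPa
Final effective stress: σ'_f = 49.022 + 43.416 = 92.438 kPa.
σ'_f = 92.438 > σ'_p = 76.8 kPa, so the stress path crosses the preconsolidation pressure — recompression up to σ'_p, then virgin compression beyond:
S_c = H/(1+e₀)·[C_r·log₁₀(σ'_p/σ'_0) + C_c·log₁₀(σ'_f/σ'_p)]
    = 3.5/1.99 × [0.039×log₁₀(76.8/49.022) + 0.22×log₁₀(92.438/76.8)]
    = 1.7588 × [0.0076038 + 0.017708] = 0.04452 m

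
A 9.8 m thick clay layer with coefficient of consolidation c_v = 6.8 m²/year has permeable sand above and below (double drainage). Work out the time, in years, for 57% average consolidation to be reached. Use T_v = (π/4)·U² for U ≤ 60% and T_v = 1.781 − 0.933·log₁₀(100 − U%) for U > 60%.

t ≈ 0.901 years

Drainage path length: H_d = H/2 = 4.9 m (double drainage).
U ≤ 60%: T_v = (π/4)·U² = (π/4)×0.57² = 0.25518.
t = T_v·H_d²/c_v = 0.25518×4.9²/6.8 = 0.901 years.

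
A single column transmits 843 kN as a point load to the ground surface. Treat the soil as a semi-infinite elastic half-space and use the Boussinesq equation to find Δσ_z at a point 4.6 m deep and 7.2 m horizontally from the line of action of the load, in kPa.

Δσ_z ≈ 0.86 kPa

Boussinesq vertical stress below a point load on an elastic half-space:
Δσ_z = 3P/(2πz²) · [1 + (r/z)²]^(−5/2)
r/z = 7.2/4.6 = 1.5652; [1+(r/z)²]^(−5/2) = 0.045236.
Δσ_z = 3×843/(2π×4.6²) × 0.045236 = 19.022 × 0.045236 = 0.8605 kPa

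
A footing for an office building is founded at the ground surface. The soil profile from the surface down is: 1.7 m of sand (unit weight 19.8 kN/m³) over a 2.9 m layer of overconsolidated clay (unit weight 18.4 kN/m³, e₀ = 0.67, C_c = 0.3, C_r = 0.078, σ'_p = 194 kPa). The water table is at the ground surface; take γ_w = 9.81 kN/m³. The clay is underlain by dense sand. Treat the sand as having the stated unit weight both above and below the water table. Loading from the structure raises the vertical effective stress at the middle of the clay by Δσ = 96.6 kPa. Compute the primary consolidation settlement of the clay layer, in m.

S_c ≈ 0.0855 m

Mid-depth of clay below the ground surface: z = 1.7 + 2.9/2 = 3.15 m.
Total vertical stress at mid-clay: σ_v = 19.8×1.7 + 18.4×1.45 = 60.34 kPa.
Pore pressure: u = 9.81×(3.15 − 0) = 30.902 kPa.
Initial effective stress: σ'_0 = σ_v − u = 60.34 − 30.902 = 29.438 kPa.
Final effective stress: σ'_f = 29.438 + 96.6 = 126.04 kPa.
σ'_f = 126.04 ≤ σ'_p = 194 kPa, so the clay remains overconsolidated and only the recompression index applies:
S_c = C_r·H/(1+e₀)·log₁₀(σ'_f/σ'_0) = 0.078×2.9/1.67×log₁₀(126.04/29.438)
    = 0.13545 × 0.6316 = 0.08555 m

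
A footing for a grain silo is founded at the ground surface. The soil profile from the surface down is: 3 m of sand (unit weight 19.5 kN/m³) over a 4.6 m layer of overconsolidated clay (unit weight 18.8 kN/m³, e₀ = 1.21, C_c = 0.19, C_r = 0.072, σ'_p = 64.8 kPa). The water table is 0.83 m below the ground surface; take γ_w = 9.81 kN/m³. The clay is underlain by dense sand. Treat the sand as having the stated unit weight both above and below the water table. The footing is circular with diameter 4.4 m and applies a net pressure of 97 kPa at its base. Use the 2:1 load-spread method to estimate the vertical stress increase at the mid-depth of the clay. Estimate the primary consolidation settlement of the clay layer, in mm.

Mid-depth of clay below the ground surface: z = 3 + 4.6/2 = 5.3 m.
Total vertical stress at mid-clay: σ_v = 19.5×3 + 18.8×2.3 = 101.74 kPa.
Pore pressure: u = 9.81×(5.3 − 0.83) = 43.851 kPa.
Initial effective stress: σ'_0 = σ_v − u = 101.74 − 43.851 = 57.889 kPa.
Stress increase at mid-clay by the 2:1 spreading method:
Δσ ≈ qD²/(D+z)² = 97×4.4²/(4.4+5.3)² = 19.959 kPa
Final effective stress: σ'_f = 57.889 + 19.959 = 77.848 kPa.
σ'_f = 77.848 > σ'_p = 64.8 kPa, so the stress path crosses the preconsolidation pressure — recompression up to σ'_p, then virgin compression beyond:
S_c = H/(1+e₀)·[C_r·log₁₀(σ'_p/σ'_0) + C_c·log₁₀(σ'_f/σ'_p)]
    = 4.6/2.21 × [0.072×log₁₀(64.8/57.889) + 0.19×log₁₀(77.848/64.8)]
    = 2.0814 × [0.0035265 + 0.015138] = 0.03885 m

S_c ≈ 38.8 mm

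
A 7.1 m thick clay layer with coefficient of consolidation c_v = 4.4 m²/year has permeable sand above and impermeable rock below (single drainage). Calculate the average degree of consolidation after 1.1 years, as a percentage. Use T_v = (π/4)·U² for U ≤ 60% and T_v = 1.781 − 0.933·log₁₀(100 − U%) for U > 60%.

Drainage path length: H_d = H = 7.1 m (single drainage).
T_v = c_v·t/H_d² = 4.4×1.1/7.1² = 0.096013.
T_v = 0.096013 corresponds to the U ≤ 60% branch:
U = √(4T_v/π) = 0.3496

U ≈ 35 %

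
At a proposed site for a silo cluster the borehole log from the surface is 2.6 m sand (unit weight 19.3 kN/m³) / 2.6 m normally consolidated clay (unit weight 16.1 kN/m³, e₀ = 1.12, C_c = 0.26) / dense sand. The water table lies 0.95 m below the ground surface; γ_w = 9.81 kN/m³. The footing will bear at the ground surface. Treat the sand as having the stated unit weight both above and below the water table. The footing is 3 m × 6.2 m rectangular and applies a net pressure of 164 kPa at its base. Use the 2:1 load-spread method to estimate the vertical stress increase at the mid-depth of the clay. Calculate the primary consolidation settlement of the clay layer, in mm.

S_c ≈ 98.6 mm

Mid-depth of clay below the ground surface: z = 2.6 + 2.6/2 = 3.9 m.
Total vertical stress at mid-clay: σ_v = 19.3×2.6 + 16.1×1.3 = 71.11 kPa.
Pore pressure: u = 9.81×(3.9 − 0.95) = 28.94 kPa.
Initial effective stress: σ'_0 = σ_v − u = 71.11 − 28.94 = 42.17 kPa.
Stress increase at mid-clay by the 2:1 spreading method:
Δσ = qBL/((B+z)(L+z)) = 164×3×6.2/((3+3.9)(6.2+3.9)) = 43.771 kPa
Final effective stress: σ'_f = σ'_0 + Δσ = 42.17 + 43.771 = 85.941 kPa.
Normally consolidated clay, so the full stress increment lies on the virgin compression line:
S_c = C_c·H/(1+e₀)·log₁₀(σ'_f/σ'_0) = 0.26×2.6/(1+1.12)×log₁₀(85.941/42.17)
    = 0.31887 × 0.3092 = 0.09859 m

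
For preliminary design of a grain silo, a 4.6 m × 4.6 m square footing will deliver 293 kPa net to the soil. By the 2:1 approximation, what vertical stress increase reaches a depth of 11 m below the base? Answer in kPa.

By the 2:1 method the load spreads at 1 horizontal : 2 vertical, so at depth z the loaded area has grown by z in each plan dimension:
Δσ = qBL/((B+z)(L+z)) = 293×4.6×4.6/((4.6+11)(4.6+11)) = 25.476 kPa

Δσ_z ≈ 25.5 kPa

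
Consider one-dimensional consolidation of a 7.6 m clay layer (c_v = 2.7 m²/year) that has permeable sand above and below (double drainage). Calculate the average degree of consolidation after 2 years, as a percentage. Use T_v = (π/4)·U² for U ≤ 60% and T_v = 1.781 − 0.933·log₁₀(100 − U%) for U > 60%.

Drainage path length: H_d = H/2 = 3.8 m (double drainage).
T_v = c_v·t/H_d² = 2.7×2/3.8² = 0.37396.
T_v = 0.37396 corresponds to the U > 60% branch:
U = 1 − 10^((1.781 − T_v)/0.933)/100 = 0.6778

U ≈ 67.8 %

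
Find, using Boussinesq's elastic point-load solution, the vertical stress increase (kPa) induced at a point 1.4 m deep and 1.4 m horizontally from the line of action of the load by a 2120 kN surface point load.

Boussinesq vertical stress below a point load on an elastic half-space:
Δσ_z = 3P/(2πz²) · [1 + (r/z)²]^(−5/2)
r/z = 1.4/1.4 = 1; [1+(r/z)²]^(−5/2) = 0.17678.
Δσ_z = 3×2120/(2π×1.4²) × 0.17678 = 516.44 × 0.17678 = 91.3 kPa

Δσ_z ≈ 91.3 kPa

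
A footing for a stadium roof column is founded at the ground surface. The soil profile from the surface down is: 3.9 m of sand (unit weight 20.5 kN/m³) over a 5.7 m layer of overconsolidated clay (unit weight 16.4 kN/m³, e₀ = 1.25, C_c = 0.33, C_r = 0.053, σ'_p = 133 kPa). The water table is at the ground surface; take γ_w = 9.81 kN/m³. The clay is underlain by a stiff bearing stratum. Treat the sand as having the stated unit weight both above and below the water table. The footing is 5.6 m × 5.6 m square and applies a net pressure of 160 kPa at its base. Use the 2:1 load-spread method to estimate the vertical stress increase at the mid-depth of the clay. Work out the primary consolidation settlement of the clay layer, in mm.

Mid-depth of clay below the ground surface: z = 3.9 + 5.7/2 = 6.75 m.
Total vertical stress at mid-clay: σ_v = 20.5×3.9 + 16.4×2.85 = 126.69 kPa.
Pore pressure: u = 9.81×(6.75 − 0) = 66.218 kPa.
Initial effective stress: σ'_0 = σ_v − u = 126.69 − 66.218 = 60.472 kPa.
Stress increase at mid-clay by the 2:1 spreading method:
Δσ = qBL/((B+z)(L+z)) = 160×5.6×5.6/((5.6+6.75)(5.6+6.75)) = 32.897 kPa
Final effective stress: σ'_f = 60.472 + 32.897 = 93.369 kPa.
σ'_f = 93.369 ≤ σ'_p = 133 kPa, so the clay remains overconsolidated and only the recompression index applies:
S_c = C_r·H/(1+e₀)·log₁₀(σ'_f/σ'_0) = 0.053×5.7/2.25×log₁₀(93.369/60.472)
    = 0.13426 × 0.18865 = 0.02533 m

S_c ≈ 25.3 mm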